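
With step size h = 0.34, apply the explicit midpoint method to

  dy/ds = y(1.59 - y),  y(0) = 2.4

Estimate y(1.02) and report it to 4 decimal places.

1.7513

Midpoint: k1 = f(s_n, y_n); k2 = f(s_n + h/2, y_n + (h/2)·k1); y_{n+1} = y_n + h·k2.
s=0.000000, y=2.400000:
  k1 = f(0.000000, 2.400000) = -1.944000
  k2 = f(0.170000, 2.069520) = -0.992376
  y ← 2.400000 + 0.34·(-0.992376) = 2.062592
s=0.340000, y=2.062592:
  k1 = f(0.340000, 2.062592) = -0.974765
  k2 = f(0.510000, 1.896882) = -0.582119
  y ← 2.062592 + 0.34·(-0.582119) = 1.864672
s=0.680000, y=1.864672:
  k1 = f(0.680000, 1.864672) = -0.512172
  k2 = f(0.850000, 1.777602) = -0.333482
  y ← 1.864672 + 0.34·(-0.333482) = 1.751288
y(1.02) ≈ 1.7513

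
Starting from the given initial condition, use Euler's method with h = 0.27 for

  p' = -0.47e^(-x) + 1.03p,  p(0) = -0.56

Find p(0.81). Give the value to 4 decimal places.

Euler: p_{n+1} = p_n + h·f(x_n, p_n).
x=0.000000, p=-0.560000: f=-1.046800 → p ← -0.560000 + 0.27·(-1.046800) = -0.842636
x=0.270000, p=-0.842636: f=-1.226703 → p ← -0.842636 + 0.27·(-1.226703) = -1.173846
x=0.540000, p=-1.173846: f=-1.482953 → p ← -1.173846 + 0.27·(-1.482953) = -1.574243
p(0.81) ≈ -1.5742

-1.5742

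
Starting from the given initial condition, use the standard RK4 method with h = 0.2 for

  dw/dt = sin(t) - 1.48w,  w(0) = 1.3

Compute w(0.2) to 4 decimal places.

RK4: k1 = f(t_n, w_n); k2 = f(t_n + h/2, w_n + (h/2)·k1); k3 = f(t_n + h/2, w_n + (h/2)·k2); k4 = f(t_n + h, w_n + h·k3); w_{n+1} = w_n + (h/6)·(k1 + 2k2 + 2k3 + k4).
t=0.000000, w=1.300000:
  k1 = f(0.000000, 1.300000) = -1.924000
  k2 = f(0.100000, 1.107600) = -1.539415
  k3 = f(0.100000, 1.146059) = -1.596333
  k4 = f(0.200000, 0.980733) = -1.252816
  w ← 1.300000 + (0.2/6)·(k1 + 2k2 + 2k3 + k4) = 0.985056
w(0.2) ≈ 0.9851

0.9851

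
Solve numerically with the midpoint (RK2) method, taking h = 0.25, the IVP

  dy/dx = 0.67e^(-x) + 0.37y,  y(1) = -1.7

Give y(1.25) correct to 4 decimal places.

-1.8073

Midpoint: k1 = f(x_n, y_n); k2 = f(x_n + h/2, y_n + (h/2)·k1); y_{n+1} = y_n + h·k2.
x=1.000000, y=-1.700000:
  k1 = f(1.000000, -1.700000) = -0.382521
  k2 = f(1.125000, -1.747815) = -0.429174
  y ← -1.700000 + 0.25·(-0.429174) = -1.807294
y(1.25) ≈ -1.8073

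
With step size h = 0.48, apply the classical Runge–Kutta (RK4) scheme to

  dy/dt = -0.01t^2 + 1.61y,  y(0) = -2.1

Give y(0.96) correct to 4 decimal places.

-9.8313

RK4: k1 = f(t_n, y_n); k2 = f(t_n + h/2, y_n + (h/2)·k1); k3 = f(t_n + h/2, y_n + (h/2)·k2); k4 = f(t_n + h, y_n + h·k3); y_{n+1} = y_n + (h/6)·(k1 + 2k2 + 2k3 + k4).
t=0.000000, y=-2.100000:
  k1 = f(0.000000, -2.100000) = -3.381000
  k2 = f(0.240000, -2.911440) = -4.687994
  k3 = f(0.240000, -3.225119) = -5.193017
  k4 = f(0.480000, -4.592648) = -7.396468
  y ← -2.100000 + (0.48/6)·(k1 + 2k2 + 2k3 + k4) = -4.543159
t=0.480000, y=-4.543159:
  k1 = f(0.480000, -4.543159) = -7.316790
  k2 = f(0.720000, -6.299189) = -10.146878
  k3 = f(0.720000, -6.978410) = -11.240424
  k4 = f(0.960000, -9.938563) = -16.010302
  y ← -4.543159 + (0.48/6)·(k1 + 2k2 + 2k3 + k4) = -9.831295
y(0.96) ≈ -9.8313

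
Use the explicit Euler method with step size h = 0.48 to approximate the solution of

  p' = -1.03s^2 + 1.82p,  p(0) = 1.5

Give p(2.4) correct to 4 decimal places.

28.5398

Euler: p_{n+1} = p_n + h·f(s_n, p_n).
s=0.000000, p=1.500000: f=2.730000 → p ← 1.500000 + 0.48·2.730000 = 2.810400
s=0.480000, p=2.810400: f=4.877616 → p ← 2.810400 + 0.48·4.877616 = 5.151656
s=0.960000, p=5.151656: f=8.426765 → p ← 5.151656 + 0.48·8.426765 = 9.196503
s=1.440000, p=9.196503: f=14.601828 → p ← 9.196503 + 0.48·14.601828 = 16.205380
s=1.920000, p=16.205380: f=25.696800 → p ← 16.205380 + 0.48·25.696800 = 28.539844
p(2.4) ≈ 28.5398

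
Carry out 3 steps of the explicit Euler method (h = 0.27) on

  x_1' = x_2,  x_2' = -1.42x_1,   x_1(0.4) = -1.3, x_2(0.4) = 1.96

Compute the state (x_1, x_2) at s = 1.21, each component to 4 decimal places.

0.6365, 2.7950

Euler on (x_1,x_2): x_1_{n+1} = x_1_n + h·x_1', x_2_{n+1} = x_2_n + h·x_2'.
0.400000: (-1.300000, 1.960000); f=(1.960000, 1.846000) → (-0.770800, 2.458420)
0.670000: (-0.770800, 2.458420); f=(2.458420, 1.094536) → (-0.107027, 2.753945)
0.940000: (-0.107027, 2.753945); f=(2.753945, 0.151978) → (0.636538, 2.794979)
(x_1(1.21), x_2(1.21)) ≈ (0.6365, 2.7950)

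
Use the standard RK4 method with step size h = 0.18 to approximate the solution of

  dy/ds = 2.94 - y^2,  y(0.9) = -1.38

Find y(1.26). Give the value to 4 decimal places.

RK4: k1 = f(s_n, y_n); k2 = f(s_n + h/2, y_n + (h/2)·k1); k3 = f(s_n + h/2, y_n + (h/2)·k2); k4 = f(s_n + h, y_n + h·k3); y_{n+1} = y_n + (h/6)·(k1 + 2k2 + 2k3 + k4).
s=0.900000, y=-1.380000:
  k1 = f(0.900000, -1.380000) = 1.035600
  k2 = f(0.990000, -1.286796) = 1.284156
  k3 = f(0.990000, -1.264426) = 1.341227
  k4 = f(1.080000, -1.138579) = 1.643638
  y ← -1.380000 + (0.18/6)·(k1 + 2k2 + 2k3 + k4) = -1.142100
s=1.080000, y=-1.142100:
  k1 = f(1.080000, -1.142100) = 1.635608
  k2 = f(1.170000, -0.994895) = 1.950184
  k3 = f(1.170000, -0.966583) = 2.005717
  k4 = f(1.260000, -0.781071) = 2.329928
  y ← -1.142100 + (0.18/6)·(k1 + 2k2 + 2k3 + k4) = -0.785780
y(1.26) ≈ -0.7858

-0.7858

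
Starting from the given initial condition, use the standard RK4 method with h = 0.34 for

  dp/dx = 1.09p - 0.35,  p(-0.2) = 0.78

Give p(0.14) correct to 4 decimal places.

RK4: k1 = f(x_n, p_n); k2 = f(x_n + h/2, p_n + (h/2)·k1); k3 = f(x_n + h/2, p_n + (h/2)·k2); k4 = f(x_n + h, p_n + h·k3); p_{n+1} = p_n + (h/6)·(k1 + 2k2 + 2k3 + k4).
x=-0.200000, p=0.780000:
  k1 = f(-0.200000, 0.780000) = 0.500200
  k2 = f(-0.030000, 0.865034) = 0.592887
  k3 = f(-0.030000, 0.880791) = 0.610062
  k4 = f(0.140000, 0.987421) = 0.726289
  p ← 0.780000 + (0.34/6)·(k1 + 2k2 + 2k3 + k4) = 0.985835
p(0.14) ≈ 0.9858

0.9858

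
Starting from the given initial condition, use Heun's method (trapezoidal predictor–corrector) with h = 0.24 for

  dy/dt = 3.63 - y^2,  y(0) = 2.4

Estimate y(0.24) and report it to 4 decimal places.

Heun: k1 = f(t_n, y_n); k2 = f(t_n + h, y_n + h·k1); y_{n+1} = y_n + (h/2)·(k1 + k2).
t=0.000000, y=2.400000:
  k1 = f(0.000000, 2.400000) = -2.130000
  k2 = f(0.240000, 1.888800) = 0.062435
  y ← 2.400000 + (0.24/2)·(-2.130000 + 0.062435) = 2.151892
y(0.24) ≈ 2.1519

2.1519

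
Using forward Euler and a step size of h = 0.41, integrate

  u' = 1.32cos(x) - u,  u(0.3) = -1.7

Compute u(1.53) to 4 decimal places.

Euler: u_{n+1} = u_n + h·f(x_n, u_n).
x=0.300000, u=-1.700000: f=2.961044 → u ← -1.700000 + 0.41·2.961044 = -0.485972
x=0.710000, u=-0.485972: f=1.487010 → u ← -0.485972 + 0.41·1.487010 = 0.123702
x=1.120000, u=0.123702: f=0.451399 → u ← 0.123702 + 0.41·0.451399 = 0.308776
u(1.53) ≈ 0.3088

0.3088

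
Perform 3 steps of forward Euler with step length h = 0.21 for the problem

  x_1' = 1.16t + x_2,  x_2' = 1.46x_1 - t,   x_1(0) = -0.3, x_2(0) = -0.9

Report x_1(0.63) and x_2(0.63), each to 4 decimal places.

Euler on (x_1,x_2): x_1_{n+1} = x_1_n + h·x_1', x_2_{n+1} = x_2_n + h·x_2'.
0.000000: (-0.300000, -0.900000); f=(-0.900000, -0.438000) → (-0.489000, -0.991980)
0.210000: (-0.489000, -0.991980); f=(-0.748380, -0.923940) → (-0.646160, -1.186007)
0.420000: (-0.646160, -1.186007); f=(-0.698807, -1.363393) → (-0.792909, -1.472320)
(x_1(0.63), x_2(0.63)) ≈ (-0.7929, -1.4723)

-0.7929, -1.4723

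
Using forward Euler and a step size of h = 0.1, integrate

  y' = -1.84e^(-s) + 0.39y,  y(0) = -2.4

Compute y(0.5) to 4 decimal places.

-3.7347

Euler: y_{n+1} = y_n + h·f(s_n, y_n).
s=0.000000, y=-2.400000: f=-2.776000 → y ← -2.400000 + 0.1·(-2.776000) = -2.677600
s=0.100000, y=-2.677600: f=-2.709165 → y ← -2.677600 + 0.1·(-2.709165) = -2.948516
s=0.200000, y=-2.948516: f=-2.656386 → y ← -2.948516 + 0.1·(-2.656386) = -3.214155
s=0.300000, y=-3.214155: f=-2.616626 → y ← -3.214155 + 0.1·(-2.616626) = -3.475818
s=0.400000, y=-3.475818: f=-2.588958 → y ← -3.475818 + 0.1·(-2.588958) = -3.734713
y(0.5) ≈ -3.7347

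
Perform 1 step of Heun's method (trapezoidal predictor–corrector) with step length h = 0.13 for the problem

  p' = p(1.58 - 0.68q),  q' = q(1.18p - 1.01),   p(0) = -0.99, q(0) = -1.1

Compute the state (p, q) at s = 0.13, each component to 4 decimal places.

-1.3172, -0.8145

Heun on (p,q): k1 = f(s_n, state_n); k2 = f(s_n + h, state_n + h·k1); state_{n+1} = state_n + (h/2)·(k1 + k2).
0.000000: (-0.990000, -1.100000)
  k1 = (-2.304720, 2.396020)
  predictor → (-1.289614, -0.788517)
  k2 = (-2.729070, 1.996324)
  → (-1.317196, -0.814498)
(p(0.13), q(0.13)) ≈ (-1.3172, -0.8145)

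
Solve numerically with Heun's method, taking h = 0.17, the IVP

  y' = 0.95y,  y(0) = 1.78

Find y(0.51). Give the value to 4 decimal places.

Heun: k1 = f(t_n, y_n); k2 = f(t_n + h, y_n + h·k1); y_{n+1} = y_n + (h/2)·(k1 + k2).
t=0.000000, y=1.780000:
  k1 = f(0.000000, 1.780000) = 1.691000
  k2 = f(0.170000, 2.067470) = 1.964097
  y ← 1.780000 + (0.17/2)·(1.691000 + 1.964097) = 2.090683
t=0.170000, y=2.090683:
  k1 = f(0.170000, 2.090683) = 1.986149
  k2 = f(0.340000, 2.428329) = 2.306912
  y ← 2.090683 + (0.17/2)·(1.986149 + 2.306912) = 2.455593
t=0.340000, y=2.455593:
  k1 = f(0.340000, 2.455593) = 2.332814
  k2 = f(0.510000, 2.852172) = 2.709563
  y ← 2.455593 + (0.17/2)·(2.332814 + 2.709563) = 2.884195
y(0.51) ≈ 2.8842

2.8842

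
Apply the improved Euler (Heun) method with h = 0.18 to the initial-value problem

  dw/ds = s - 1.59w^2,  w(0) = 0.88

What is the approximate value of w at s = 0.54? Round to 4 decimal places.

0.6162

Heun: k1 = f(s_n, w_n); k2 = f(s_n + h, w_n + h·k1); w_{n+1} = w_n + (h/2)·(k1 + k2).
s=0.000000, w=0.880000:
  k1 = f(0.000000, 0.880000) = -1.231296
  k2 = f(0.180000, 0.658367) = -0.509180
  w ← 0.880000 + (0.18/2)·(-1.231296 + (-0.509180)) = 0.723357
s=0.180000, w=0.723357:
  k1 = f(0.180000, 0.723357) = -0.651960
  k2 = f(0.360000, 0.606004) = -0.223913
  w ← 0.723357 + (0.18/2)·(-0.651960 + (-0.223913)) = 0.644528
s=0.360000, w=0.644528:
  k1 = f(0.360000, 0.644528) = -0.300513
  k2 = f(0.540000, 0.590436) = -0.014298
  w ← 0.644528 + (0.18/2)·(-0.300513 + (-0.014298)) = 0.616196
w(0.54) ≈ 0.6162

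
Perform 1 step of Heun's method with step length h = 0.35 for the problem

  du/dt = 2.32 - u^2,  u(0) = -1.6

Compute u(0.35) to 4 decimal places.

-1.7323

Heun: k1 = f(t_n, u_n); k2 = f(t_n + h, u_n + h·k1); u_{n+1} = u_n + (h/2)·(k1 + k2).
t=0.000000, u=-1.600000:
  k1 = f(0.000000, -1.600000) = -0.240000
  k2 = f(0.350000, -1.684000) = -0.515856
  u ← -1.600000 + (0.35/2)·(-0.240000 + (-0.515856)) = -1.732275
u(0.35) ≈ -1.7323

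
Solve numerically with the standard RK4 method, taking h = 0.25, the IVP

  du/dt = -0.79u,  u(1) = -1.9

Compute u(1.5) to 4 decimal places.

RK4: k1 = f(t_n, u_n); k2 = f(t_n + h/2, u_n + (h/2)·k1); k3 = f(t_n + h/2, u_n + (h/2)·k2); k4 = f(t_n + h, u_n + h·k3); u_{n+1} = u_n + (h/6)·(k1 + 2k2 + 2k3 + k4).
t=1.000000, u=-1.900000:
  k1 = f(1.000000, -1.900000) = 1.501000
  k2 = f(1.125000, -1.712375) = 1.352776
  k3 = f(1.125000, -1.730903) = 1.367413
  k4 = f(1.250000, -1.558147) = 1.230936
  u ← -1.900000 + (0.25/6)·(k1 + 2k2 + 2k3 + k4) = -1.559487
t=1.250000, u=-1.559487:
  k1 = f(1.250000, -1.559487) = 1.231995
  k2 = f(1.375000, -1.405488) = 1.110335
  k3 = f(1.375000, -1.420695) = 1.122349
  k4 = f(1.500000, -1.278900) = 1.010331
  u ← -1.559487 + (0.25/6)·(k1 + 2k2 + 2k3 + k4) = -1.280000
u(1.5) ≈ -1.2800

-1.2800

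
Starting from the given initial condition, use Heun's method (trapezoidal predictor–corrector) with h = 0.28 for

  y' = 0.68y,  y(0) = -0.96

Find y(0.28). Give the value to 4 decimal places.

Heun: k1 = f(t_n, y_n); k2 = f(t_n + h, y_n + h·k1); y_{n+1} = y_n + (h/2)·(k1 + k2).
t=0.000000, y=-0.960000:
  k1 = f(0.000000, -0.960000) = -0.652800
  k2 = f(0.280000, -1.142784) = -0.777093
  y ← -0.960000 + (0.28/2)·(-0.652800 + (-0.777093)) = -1.160185
y(0.28) ≈ -1.1602

-1.1602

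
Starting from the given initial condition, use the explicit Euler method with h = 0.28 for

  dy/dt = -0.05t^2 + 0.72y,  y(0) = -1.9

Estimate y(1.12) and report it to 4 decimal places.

Euler: y_{n+1} = y_n + h·f(t_n, y_n).
t=0.000000, y=-1.900000: f=-1.368000 → y ← -1.900000 + 0.28·(-1.368000) = -2.283040
t=0.280000, y=-2.283040: f=-1.647709 → y ← -2.283040 + 0.28·(-1.647709) = -2.744398
t=0.560000, y=-2.744398: f=-1.991647 → y ← -2.744398 + 0.28·(-1.991647) = -3.302060
t=0.840000, y=-3.302060: f=-2.412763 → y ← -3.302060 + 0.28·(-2.412763) = -3.977633
y(1.12) ≈ -3.9776

-3.9776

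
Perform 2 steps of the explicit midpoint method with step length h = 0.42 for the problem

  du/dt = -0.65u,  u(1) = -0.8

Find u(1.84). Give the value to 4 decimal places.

-0.4673

Midpoint: k1 = f(t_n, u_n); k2 = f(t_n + h/2, u_n + (h/2)·k1); u_{n+1} = u_n + h·k2.
t=1.000000, u=-0.800000:
  k1 = f(1.000000, -0.800000) = 0.520000
  k2 = f(1.210000, -0.690800) = 0.449020
  u ← -0.800000 + 0.42·0.449020 = -0.611412
t=1.420000, u=-0.611412:
  k1 = f(1.420000, -0.611412) = 0.397418
  k2 = f(1.630000, -0.527954) = 0.343170
  u ← -0.611412 + 0.42·0.343170 = -0.467280
u(1.84) ≈ -0.4673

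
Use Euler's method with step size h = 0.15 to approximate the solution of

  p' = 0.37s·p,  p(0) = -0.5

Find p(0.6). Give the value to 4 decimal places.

Euler: p_{n+1} = p_n + h·f(s_n, p_n).
s=0.000000, p=-0.500000: f=0.000000 → p ← -0.500000 + 0.15·0.000000 = -0.500000
s=0.150000, p=-0.500000: f=-0.027750 → p ← -0.500000 + 0.15·(-0.027750) = -0.504162
s=0.300000, p=-0.504162: f=-0.055962 → p ← -0.504162 + 0.15·(-0.055962) = -0.512557
s=0.450000, p=-0.512557: f=-0.085341 → p ← -0.512557 + 0.15·(-0.085341) = -0.525358
p(0.6) ≈ -0.5254

-0.5254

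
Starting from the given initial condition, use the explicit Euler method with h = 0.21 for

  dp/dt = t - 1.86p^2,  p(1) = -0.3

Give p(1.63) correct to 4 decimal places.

Euler: p_{n+1} = p_n + h·f(t_n, p_n).
t=1.000000, p=-0.300000: f=0.832600 → p ← -0.300000 + 0.21·0.832600 = -0.125154
t=1.210000, p=-0.125154: f=1.180866 → p ← -0.125154 + 0.21·1.180866 = 0.122828
t=1.420000, p=0.122828: f=1.391939 → p ← 0.122828 + 0.21·1.391939 = 0.415135
p(1.63) ≈ 0.4151

0.4151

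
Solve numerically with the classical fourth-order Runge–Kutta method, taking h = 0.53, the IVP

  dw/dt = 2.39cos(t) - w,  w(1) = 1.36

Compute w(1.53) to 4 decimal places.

RK4: k1 = f(t_n, w_n); k2 = f(t_n + h/2, w_n + (h/2)·k1); k3 = f(t_n + h/2, w_n + (h/2)·k2); k4 = f(t_n + h, w_n + h·k3); w_{n+1} = w_n + (h/6)·(k1 + 2k2 + 2k3 + k4).
t=1.000000, w=1.360000:
  k1 = f(1.000000, 1.360000) = -0.068677
  k2 = f(1.265000, 1.341800) = -0.622285
  k3 = f(1.265000, 1.195095) = -0.475579
  k4 = f(1.530000, 1.107943) = -1.010467
  w ← 1.360000 + (0.53/6)·(k1 + 2k2 + 2k3 + k4) = 1.070720
w(1.53) ≈ 1.0707

1.0707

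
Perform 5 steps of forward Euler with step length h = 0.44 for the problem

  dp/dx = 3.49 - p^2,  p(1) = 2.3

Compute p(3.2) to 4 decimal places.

1.8180

Euler: p_{n+1} = p_n + h·f(x_n, p_n).
x=1.000000, p=2.300000: f=-1.800000 → p ← 2.300000 + 0.44·(-1.800000) = 1.508000
x=1.440000, p=1.508000: f=1.215936 → p ← 1.508000 + 0.44·1.215936 = 2.043012
x=1.880000, p=2.043012: f=-0.683897 → p ← 2.043012 + 0.44·(-0.683897) = 1.742097
x=2.320000, p=1.742097: f=0.455098 → p ← 1.742097 + 0.44·0.455098 = 1.942340
x=2.760000, p=1.942340: f=-0.282685 → p ← 1.942340 + 0.44·(-0.282685) = 1.817959
p(3.2) ≈ 1.8180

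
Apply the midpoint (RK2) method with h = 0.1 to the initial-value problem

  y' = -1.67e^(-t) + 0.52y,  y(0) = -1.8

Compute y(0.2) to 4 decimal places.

Midpoint: k1 = f(t_n, y_n); k2 = f(t_n + h/2, y_n + (h/2)·k1); y_{n+1} = y_n + h·k2.
t=0.000000, y=-1.800000:
  k1 = f(0.000000, -1.800000) = -2.606000
  k2 = f(0.050000, -1.930300) = -2.592309
  y ← -1.800000 + 0.1·(-2.592309) = -2.059231
t=0.100000, y=-2.059231:
  k1 = f(0.100000, -2.059231) = -2.581879
  k2 = f(0.150000, -2.188325) = -2.575311
  y ← -2.059231 + 0.1·(-2.575311) = -2.316762
y(0.2) ≈ -2.3168

-2.3168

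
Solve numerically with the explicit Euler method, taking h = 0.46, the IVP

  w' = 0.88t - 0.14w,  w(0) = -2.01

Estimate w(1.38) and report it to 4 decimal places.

-1.0995

Euler: w_{n+1} = w_n + h·f(t_n, w_n).
t=0.000000, w=-2.010000: f=0.281400 → w ← -2.010000 + 0.46·0.281400 = -1.880556
t=0.460000, w=-1.880556: f=0.668078 → w ← -1.880556 + 0.46·0.668078 = -1.573240
t=0.920000, w=-1.573240: f=1.029854 → w ← -1.573240 + 0.46·1.029854 = -1.099508
w(1.38) ≈ -1.0995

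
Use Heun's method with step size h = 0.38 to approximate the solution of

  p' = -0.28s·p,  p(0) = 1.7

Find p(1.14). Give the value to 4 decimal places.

1.4166

Heun: k1 = f(s_n, p_n); k2 = f(s_n + h, p_n + h·k1); p_{n+1} = p_n + (h/2)·(k1 + k2).
s=0.000000, p=1.700000:
  k1 = f(0.000000, 1.700000) = 0.000000
  k2 = f(0.380000, 1.700000) = -0.180880
  p ← 1.700000 + (0.38/2)·(0.000000 + (-0.180880)) = 1.665633
s=0.380000, p=1.665633:
  k1 = f(0.380000, 1.665633) = -0.177223
  k2 = f(0.760000, 1.598288) = -0.340116
  p ← 1.665633 + (0.38/2)·(-0.177223 + (-0.340116)) = 1.567338
s=0.760000, p=1.567338:
  k1 = f(0.760000, 1.567338) = -0.333530
  k2 = f(1.140000, 1.440597) = -0.459839
  p ← 1.567338 + (0.38/2)·(-0.333530 + (-0.459839)) = 1.416598
p(1.14) ≈ 1.4166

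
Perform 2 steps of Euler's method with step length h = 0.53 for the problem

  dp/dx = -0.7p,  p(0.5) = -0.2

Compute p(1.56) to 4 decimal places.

-0.0791

Euler: p_{n+1} = p_n + h·f(x_n, p_n).
x=0.500000, p=-0.200000: f=0.140000 → p ← -0.200000 + 0.53·0.140000 = -0.125800
x=1.030000, p=-0.125800: f=0.088060 → p ← -0.125800 + 0.53·0.088060 = -0.079128
p(1.56) ≈ -0.0791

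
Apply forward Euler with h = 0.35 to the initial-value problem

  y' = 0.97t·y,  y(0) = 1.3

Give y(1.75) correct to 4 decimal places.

Euler: y_{n+1} = y_n + h·f(t_n, y_n).
t=0.000000, y=1.300000: f=0.000000 → y ← 1.300000 + 0.35·0.000000 = 1.300000
t=0.350000, y=1.300000: f=0.441350 → y ← 1.300000 + 0.35·0.441350 = 1.454473
t=0.700000, y=1.454473: f=0.987587 → y ← 1.454473 + 0.35·0.987587 = 1.800128
t=1.050000, y=1.800128: f=1.833430 → y ← 1.800128 + 0.35·1.833430 = 2.441828
t=1.400000, y=2.441828: f=3.316003 → y ← 2.441828 + 0.35·3.316003 = 3.602430
y(1.75) ≈ 3.6024

3.6024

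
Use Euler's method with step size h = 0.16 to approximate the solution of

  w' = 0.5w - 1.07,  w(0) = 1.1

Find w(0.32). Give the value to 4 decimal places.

0.9269

Euler: w_{n+1} = w_n + h·f(t_n, w_n).
t=0.000000, w=1.100000: f=-0.520000 → w ← 1.100000 + 0.16·(-0.520000) = 1.016800
t=0.160000, w=1.016800: f=-0.561600 → w ← 1.016800 + 0.16·(-0.561600) = 0.926944
w(0.32) ≈ 0.9269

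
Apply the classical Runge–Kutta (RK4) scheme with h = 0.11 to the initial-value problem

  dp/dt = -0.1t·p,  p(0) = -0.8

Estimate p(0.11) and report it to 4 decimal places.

RK4: k1 = f(t_n, p_n); k2 = f(t_n + h/2, p_n + (h/2)·k1); k3 = f(t_n + h/2, p_n + (h/2)·k2); k4 = f(t_n + h, p_n + h·k3); p_{n+1} = p_n + (h/6)·(k1 + 2k2 + 2k3 + k4).
t=0.000000, p=-0.800000:
  k1 = f(0.000000, -0.800000) = 0.000000
  k2 = f(0.055000, -0.800000) = 0.004400
  k3 = f(0.055000, -0.799758) = 0.004399
  k4 = f(0.110000, -0.799516) = 0.008795
  p ← -0.800000 + (0.11/6)·(k1 + 2k2 + 2k3 + k4) = -0.799516
p(0.11) ≈ -0.7995

-0.7995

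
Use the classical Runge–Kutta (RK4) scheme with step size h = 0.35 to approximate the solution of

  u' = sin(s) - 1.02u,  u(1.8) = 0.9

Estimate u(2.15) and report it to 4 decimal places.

0.8978

RK4: k1 = f(s_n, u_n); k2 = f(s_n + h/2, u_n + (h/2)·k1); k3 = f(s_n + h/2, u_n + (h/2)·k2); k4 = f(s_n + h, u_n + h·k3); u_{n+1} = u_n + (h/6)·(k1 + 2k2 + 2k3 + k4).
s=1.800000, u=0.900000:
  k1 = f(1.800000, 0.900000) = 0.055848
  k2 = f(1.975000, 0.909773) = -0.008553
  k3 = f(1.975000, 0.898503) = 0.002943
  k4 = f(2.150000, 0.901030) = -0.082152
  u ← 0.900000 + (0.35/6)·(k1 + 2k2 + 2k3 + k4) = 0.897811
u(2.15) ≈ 0.8978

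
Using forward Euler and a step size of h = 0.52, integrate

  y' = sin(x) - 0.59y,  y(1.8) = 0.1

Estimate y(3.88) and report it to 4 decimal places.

0.3691

Euler: y_{n+1} = y_n + h·f(x_n, y_n).
x=1.800000, y=0.100000: f=0.914848 → y ← 0.100000 + 0.52·0.914848 = 0.575721
x=2.320000, y=0.575721: f=0.392556 → y ← 0.575721 + 0.52·0.392556 = 0.779850
x=2.840000, y=0.779850: f=-0.163070 → y ← 0.779850 + 0.52·(-0.163070) = 0.695054
x=3.360000, y=0.695054: f=-0.626757 → y ← 0.695054 + 0.52·(-0.626757) = 0.369140
y(3.88) ≈ 0.3691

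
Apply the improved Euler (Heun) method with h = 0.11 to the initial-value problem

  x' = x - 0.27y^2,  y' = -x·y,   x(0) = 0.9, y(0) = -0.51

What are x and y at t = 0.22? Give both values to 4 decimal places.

1.1068, -0.4097

Heun on (x,y): k1 = f(t_n, state_n); k2 = f(t_n + h, state_n + h·k1); state_{n+1} = state_n + (h/2)·(k1 + k2).
0.000000: (0.900000, -0.510000)
  k1 = (0.829773, 0.459000)
  predictor → (0.991275, -0.459510)
  k2 = (0.934265, 0.455501)
  → (0.997022, -0.459702)
0.110000: (0.997022, -0.459702)
  k1 = (0.939964, 0.458333)
  predictor → (1.100418, -0.409286)
  k2 = (1.055189, 0.450385)
  → (1.106755, -0.409723)
(x(0.22), y(0.22)) ≈ (1.1068, -0.4097)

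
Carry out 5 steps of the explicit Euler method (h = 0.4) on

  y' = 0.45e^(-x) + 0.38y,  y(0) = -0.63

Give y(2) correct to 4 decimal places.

Euler: y_{n+1} = y_n + h·f(x_n, y_n).
x=0.000000, y=-0.630000: f=0.210600 → y ← -0.630000 + 0.4·0.210600 = -0.545760
x=0.400000, y=-0.545760: f=0.094255 → y ← -0.545760 + 0.4·0.094255 = -0.508058
x=0.800000, y=-0.508058: f=0.009136 → y ← -0.508058 + 0.4·0.009136 = -0.504404
x=1.200000, y=-0.504404: f=-0.056136 → y ← -0.504404 + 0.4·(-0.056136) = -0.526858
x=1.600000, y=-0.526858: f=-0.109353 → y ← -0.526858 + 0.4·(-0.109353) = -0.570599
y(2) ≈ -0.5706

-0.5706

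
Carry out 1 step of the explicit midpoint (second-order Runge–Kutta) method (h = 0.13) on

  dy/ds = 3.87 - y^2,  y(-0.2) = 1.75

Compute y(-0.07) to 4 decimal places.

1.8307

Midpoint: k1 = f(s_n, y_n); k2 = f(s_n + h/2, y_n + (h/2)·k1); y_{n+1} = y_n + h·k2.
s=-0.200000, y=1.750000:
  k1 = f(-0.200000, 1.750000) = 0.807500
  k2 = f(-0.135000, 1.802488) = 0.621039
  y ← 1.750000 + 0.13·0.621039 = 1.830735
y(-0.07) ≈ 1.8307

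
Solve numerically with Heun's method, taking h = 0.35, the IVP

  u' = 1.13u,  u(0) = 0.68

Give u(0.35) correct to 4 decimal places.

1.0021

Heun: k1 = f(t_n, u_n); k2 = f(t_n + h, u_n + h·k1); u_{n+1} = u_n + (h/2)·(k1 + k2).
t=0.000000, u=0.680000:
  k1 = f(0.000000, 0.680000) = 0.768400
  k2 = f(0.350000, 0.948940) = 1.072302
  u ← 0.680000 + (0.35/2)·(0.768400 + 1.072302) = 1.002123
u(0.35) ≈ 1.0021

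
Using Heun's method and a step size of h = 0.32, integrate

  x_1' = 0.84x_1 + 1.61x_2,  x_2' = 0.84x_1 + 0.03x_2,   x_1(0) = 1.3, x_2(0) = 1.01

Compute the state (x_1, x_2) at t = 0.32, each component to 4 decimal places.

Heun on (x_1,x_2): k1 = f(t_n, state_n); k2 = f(t_n + h, state_n + h·k1); state_{n+1} = state_n + (h/2)·(k1 + k2).
0.000000: (1.300000, 1.010000)
  k1 = (2.718100, 1.122300)
  predictor → (2.169792, 1.369136)
  k2 = (4.026934, 1.863699)
  → (2.379205, 1.487760)
(x_1(0.32), x_2(0.32)) ≈ (2.3792, 1.4878)

2.3792, 1.4878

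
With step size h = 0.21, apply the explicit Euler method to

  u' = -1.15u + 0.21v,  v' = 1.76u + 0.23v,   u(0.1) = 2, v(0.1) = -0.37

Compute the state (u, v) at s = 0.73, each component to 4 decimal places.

0.9158, 1.3940

Euler on (u,v): u_{n+1} = u_n + h·u', v_{n+1} = v_n + h·v'.
0.100000: (2.000000, -0.370000); f=(-2.377700, 3.434900) → (1.500683, 0.351329)
0.310000: (1.500683, 0.351329); f=(-1.652006, 2.722008) → (1.153762, 0.922951)
0.520000: (1.153762, 0.922951); f=(-1.133006, 2.242899) → (0.915830, 1.393959)
(u(0.73), v(0.73)) ≈ (0.9158, 1.3940)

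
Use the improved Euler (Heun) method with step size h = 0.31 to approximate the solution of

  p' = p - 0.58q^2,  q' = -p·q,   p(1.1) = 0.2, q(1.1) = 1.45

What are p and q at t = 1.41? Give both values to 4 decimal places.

-0.1423, 1.4295

Heun on (p,q): k1 = f(t_n, state_n); k2 = f(t_n + h, state_n + h·k1); state_{n+1} = state_n + (h/2)·(k1 + k2).
1.100000: (0.200000, 1.450000)
  k1 = (-1.019450, -0.290000)
  predictor → (-0.116029, 1.360100)
  k2 = (-1.188955, 0.157812)
  → (-0.142303, 1.429511)
(p(1.41), q(1.41)) ≈ (-0.1423, 1.4295)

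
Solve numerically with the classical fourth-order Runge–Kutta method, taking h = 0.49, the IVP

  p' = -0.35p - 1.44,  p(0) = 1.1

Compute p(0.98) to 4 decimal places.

-0.4140

RK4: k1 = f(x_n, p_n); k2 = f(x_n + h/2, p_n + (h/2)·k1); k3 = f(x_n + h/2, p_n + (h/2)·k2); k4 = f(x_n + h, p_n + h·k3); p_{n+1} = p_n + (h/6)·(k1 + 2k2 + 2k3 + k4).
x=0.000000, p=1.100000:
  k1 = f(0.000000, 1.100000) = -1.825000
  k2 = f(0.245000, 0.652875) = -1.668506
  k3 = f(0.245000, 0.691216) = -1.681926
  k4 = f(0.490000, 0.275856) = -1.536550
  p ← 1.100000 + (0.49/6)·(k1 + 2k2 + 2k3 + k4) = 0.278236
x=0.490000, p=0.278236:
  k1 = f(0.490000, 0.278236) = -1.537383
  k2 = f(0.735000, -0.098423) = -1.405552
  k3 = f(0.735000, -0.066124) = -1.416857
  k4 = f(0.980000, -0.416023) = -1.294392
  p ← 0.278236 + (0.49/6)·(k1 + 2k2 + 2k3 + k4) = -0.414019
p(0.98) ≈ -0.4140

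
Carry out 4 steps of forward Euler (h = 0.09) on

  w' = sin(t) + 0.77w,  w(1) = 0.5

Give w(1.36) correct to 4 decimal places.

1.0125

Euler: w_{n+1} = w_n + h·f(t_n, w_n).
t=1.000000, w=0.500000: f=1.226471 → w ← 0.500000 + 0.09·1.226471 = 0.610382
t=1.090000, w=0.610382: f=1.356621 → w ← 0.610382 + 0.09·1.356621 = 0.732478
t=1.180000, w=0.732478: f=1.488614 → w ← 0.732478 + 0.09·1.488614 = 0.866454
t=1.270000, w=0.866454: f=1.622270 → w ← 0.866454 + 0.09·1.622270 = 1.012458
w(1.36) ≈ 1.0125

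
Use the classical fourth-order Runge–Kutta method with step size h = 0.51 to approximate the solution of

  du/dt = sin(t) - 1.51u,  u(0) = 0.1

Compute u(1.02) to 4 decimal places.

RK4: k1 = f(t_n, u_n); k2 = f(t_n + h/2, u_n + (h/2)·k1); k3 = f(t_n + h/2, u_n + (h/2)·k2); k4 = f(t_n + h, u_n + h·k3); u_{n+1} = u_n + (h/6)·(k1 + 2k2 + 2k3 + k4).
t=0.000000, u=0.100000:
  k1 = f(0.000000, 0.100000) = -0.151000
  k2 = f(0.255000, 0.061495) = 0.159388
  k3 = f(0.255000, 0.140644) = 0.039873
  k4 = f(0.510000, 0.120335) = 0.306471
  u ← 0.100000 + (0.51/6)·(k1 + 2k2 + 2k3 + k4) = 0.147089
t=0.510000, u=0.147089:
  k1 = f(0.510000, 0.147089) = 0.266072
  k2 = f(0.765000, 0.214938) = 0.367981
  k3 = f(0.765000, 0.240925) = 0.328741
  k4 = f(1.020000, 0.314747) = 0.376840
  u ← 0.147089 + (0.51/6)·(k1 + 2k2 + 2k3 + k4) = 0.320180
u(1.02) ≈ 0.3202

0.3202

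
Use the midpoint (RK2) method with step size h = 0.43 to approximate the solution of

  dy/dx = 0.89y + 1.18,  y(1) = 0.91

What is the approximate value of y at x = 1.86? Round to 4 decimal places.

3.4135

Midpoint: k1 = f(x_n, y_n); k2 = f(x_n + h/2, y_n + (h/2)·k1); y_{n+1} = y_n + h·k2.
x=1.000000, y=0.910000:
  k1 = f(1.000000, 0.910000) = 1.989900
  k2 = f(1.215000, 1.337829) = 2.370667
  y ← 0.910000 + 0.43·2.370667 = 1.929387
x=1.430000, y=1.929387:
  k1 = f(1.430000, 1.929387) = 2.897154
  k2 = f(1.645000, 2.552275) = 3.451525
  y ← 1.929387 + 0.43·3.451525 = 3.413543
y(1.86) ≈ 3.4135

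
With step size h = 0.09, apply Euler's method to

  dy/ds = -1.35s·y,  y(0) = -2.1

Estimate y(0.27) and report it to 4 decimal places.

Euler: y_{n+1} = y_n + h·f(s_n, y_n).
s=0.000000, y=-2.100000: f=0.000000 → y ← -2.100000 + 0.09·0.000000 = -2.100000
s=0.090000, y=-2.100000: f=0.255150 → y ← -2.100000 + 0.09·0.255150 = -2.077037
s=0.180000, y=-2.077037: f=0.504720 → y ← -2.077037 + 0.09·0.504720 = -2.031612
y(0.27) ≈ -2.0316

-2.0316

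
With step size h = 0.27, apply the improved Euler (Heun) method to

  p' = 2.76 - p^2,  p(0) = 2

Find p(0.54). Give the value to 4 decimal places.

1.7466

Heun: k1 = f(t_n, p_n); k2 = f(t_n + h, p_n + h·k1); p_{n+1} = p_n + (h/2)·(k1 + k2).
t=0.000000, p=2.000000:
  k1 = f(0.000000, 2.000000) = -1.240000
  k2 = f(0.270000, 1.665200) = -0.012891
  p ← 2.000000 + (0.27/2)·(-1.240000 + (-0.012891)) = 1.830860
t=0.270000, p=1.830860:
  k1 = f(0.270000, 1.830860) = -0.592047
  k2 = f(0.540000, 1.671007) = -0.032264
  p ← 1.830860 + (0.27/2)·(-0.592047 + (-0.032264)) = 1.746578
p(0.54) ≈ 1.7466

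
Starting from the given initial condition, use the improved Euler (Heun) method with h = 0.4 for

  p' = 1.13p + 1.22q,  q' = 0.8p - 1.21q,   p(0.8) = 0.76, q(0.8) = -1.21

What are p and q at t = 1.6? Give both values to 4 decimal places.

0.7781, -0.2342

Heun on (p,q): k1 = f(t_n, state_n); k2 = f(t_n + h, state_n + h·k1); state_{n+1} = state_n + (h/2)·(k1 + k2).
0.800000: (0.760000, -1.210000)
  k1 = (-0.617400, 2.072100)
  predictor → (0.513040, -0.381160)
  k2 = (0.114720, 0.871636)
  → (0.659464, -0.621253)
1.200000: (0.659464, -0.621253)
  k1 = (-0.012734, 1.279287)
  predictor → (0.654370, -0.109538)
  k2 = (0.605802, 0.656037)
  → (0.778078, -0.234188)
(p(1.6), q(1.6)) ≈ (0.7781, -0.2342)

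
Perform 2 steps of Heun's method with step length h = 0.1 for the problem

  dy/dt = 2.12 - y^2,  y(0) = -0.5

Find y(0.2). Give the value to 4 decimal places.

Heun: k1 = f(t_n, y_n); k2 = f(t_n + h, y_n + h·k1); y_{n+1} = y_n + (h/2)·(k1 + k2).
t=0.000000, y=-0.500000:
  k1 = f(0.000000, -0.500000) = 1.870000
  k2 = f(0.100000, -0.313000) = 2.022031
  y ← -0.500000 + (0.1/2)·(1.870000 + 2.022031) = -0.305398
t=0.100000, y=-0.305398:
  k1 = f(0.100000, -0.305398) = 2.026732
  k2 = f(0.200000, -0.102725) = 2.109448
  y ← -0.305398 + (0.1/2)·(2.026732 + 2.109448) = -0.098589
y(0.2) ≈ -0.0986

-0.0986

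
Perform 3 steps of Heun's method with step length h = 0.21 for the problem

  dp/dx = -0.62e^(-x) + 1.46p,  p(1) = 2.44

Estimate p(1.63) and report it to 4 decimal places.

5.8696

Heun: k1 = f(x_n, p_n); k2 = f(x_n + h, p_n + h·k1); p_{n+1} = p_n + (h/2)·(k1 + k2).
x=1.000000, p=2.440000:
  k1 = f(1.000000, 2.440000) = 3.334315
  k2 = f(1.210000, 3.140206) = 4.399819
  p ← 2.440000 + (0.21/2)·(3.334315 + 4.399819) = 3.252084
x=1.210000, p=3.252084:
  k1 = f(1.210000, 3.252084) = 4.563160
  k2 = f(1.420000, 4.210348) = 5.997245
  p ← 3.252084 + (0.21/2)·(4.563160 + 5.997245) = 4.360927
x=1.420000, p=4.360927:
  k1 = f(1.420000, 4.360927) = 6.217090
  k2 = f(1.630000, 5.666515) = 8.151636
  p ← 4.360927 + (0.21/2)·(6.217090 + 8.151636) = 5.869643
p(1.63) ≈ 5.8696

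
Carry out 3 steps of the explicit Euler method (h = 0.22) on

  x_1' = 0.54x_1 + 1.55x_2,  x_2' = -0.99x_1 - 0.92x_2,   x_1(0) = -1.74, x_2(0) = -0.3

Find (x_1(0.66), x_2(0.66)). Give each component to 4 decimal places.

Euler on (x_1,x_2): x_1_{n+1} = x_1_n + h·x_1', x_2_{n+1} = x_2_n + h·x_2'.
0.000000: (-1.740000, -0.300000); f=(-1.404600, 1.998600) → (-2.049012, 0.139692)
0.220000: (-2.049012, 0.139692); f=(-0.889944, 1.900005) → (-2.244800, 0.557693)
0.440000: (-2.244800, 0.557693); f=(-0.347767, 1.709274) → (-2.321308, 0.933733)
(x_1(0.66), x_2(0.66)) ≈ (-2.3213, 0.9337)

-2.3213, 0.9337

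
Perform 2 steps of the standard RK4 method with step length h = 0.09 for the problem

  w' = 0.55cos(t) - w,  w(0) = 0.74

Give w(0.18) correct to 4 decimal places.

0.7082

RK4: k1 = f(t_n, w_n); k2 = f(t_n + h/2, w_n + (h/2)·k1); k3 = f(t_n + h/2, w_n + (h/2)·k2); k4 = f(t_n + h, w_n + h·k3); w_{n+1} = w_n + (h/6)·(k1 + 2k2 + 2k3 + k4).
t=0.000000, w=0.740000:
  k1 = f(0.000000, 0.740000) = -0.190000
  k2 = f(0.045000, 0.731450) = -0.182007
  k3 = f(0.045000, 0.731810) = -0.182366
  k4 = f(0.090000, 0.723587) = -0.175813
  w ← 0.740000 + (0.09/6)·(k1 + 2k2 + 2k3 + k4) = 0.723582
t=0.090000, w=0.723582:
  k1 = f(0.090000, 0.723582) = -0.175808
  k2 = f(0.135000, 0.715670) = -0.170675
  k3 = f(0.135000, 0.715901) = -0.170906
  k4 = f(0.180000, 0.708200) = -0.167086
  w ← 0.723582 + (0.09/6)·(k1 + 2k2 + 2k3 + k4) = 0.708191
w(0.18) ≈ 0.7082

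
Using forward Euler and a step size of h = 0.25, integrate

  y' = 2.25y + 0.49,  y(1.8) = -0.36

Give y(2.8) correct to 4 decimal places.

-1.0655

Euler: y_{n+1} = y_n + h·f(s_n, y_n).
s=1.800000, y=-0.360000: f=-0.320000 → y ← -0.360000 + 0.25·(-0.320000) = -0.440000
s=2.050000, y=-0.440000: f=-0.500000 → y ← -0.440000 + 0.25·(-0.500000) = -0.565000
s=2.300000, y=-0.565000: f=-0.781250 → y ← -0.565000 + 0.25·(-0.781250) = -0.760312
s=2.550000, y=-0.760312: f=-1.220703 → y ← -0.760312 + 0.25·(-1.220703) = -1.065488
y(2.8) ≈ -1.0655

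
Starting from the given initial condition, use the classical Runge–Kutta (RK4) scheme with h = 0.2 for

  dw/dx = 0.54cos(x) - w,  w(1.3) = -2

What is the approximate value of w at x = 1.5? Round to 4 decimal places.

RK4: k1 = f(x_n, w_n); k2 = f(x_n + h/2, w_n + (h/2)·k1); k3 = f(x_n + h/2, w_n + (h/2)·k2); k4 = f(x_n + h, w_n + h·k3); w_{n+1} = w_n + (h/6)·(k1 + 2k2 + 2k3 + k4).
x=1.300000, w=-2.000000:
  k1 = f(1.300000, -2.000000) = 2.144449
  k2 = f(1.400000, -1.785555) = 1.877337
  k3 = f(1.400000, -1.812266) = 1.904049
  k4 = f(1.500000, -1.619190) = 1.657388
  w ← -2.000000 + (0.2/6)·(k1 + 2k2 + 2k3 + k4) = -1.621180
w(1.5) ≈ -1.6212

-1.6212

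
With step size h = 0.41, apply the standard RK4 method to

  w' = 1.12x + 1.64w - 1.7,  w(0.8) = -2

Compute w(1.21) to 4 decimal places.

RK4: k1 = f(x_n, w_n); k2 = f(x_n + h/2, w_n + (h/2)·k1); k3 = f(x_n + h/2, w_n + (h/2)·k2); k4 = f(x_n + h, w_n + h·k3); w_{n+1} = w_n + (h/6)·(k1 + 2k2 + 2k3 + k4).
x=0.800000, w=-2.000000:
  k1 = f(0.800000, -2.000000) = -4.084000
  k2 = f(1.005000, -2.837220) = -5.227441
  k3 = f(1.005000, -3.071625) = -5.611866
  k4 = f(1.210000, -4.300865) = -7.398218
  w ← -2.000000 + (0.41/6)·(k1 + 2k2 + 2k3 + k4) = -4.265990
w(1.21) ≈ -4.2660

-4.2660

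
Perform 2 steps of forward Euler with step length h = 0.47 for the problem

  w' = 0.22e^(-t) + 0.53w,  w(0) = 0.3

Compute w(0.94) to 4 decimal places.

0.6619

Euler: w_{n+1} = w_n + h·f(t_n, w_n).
t=0.000000, w=0.300000: f=0.379000 → w ← 0.300000 + 0.47·0.379000 = 0.478130
t=0.470000, w=0.478130: f=0.390909 → w ← 0.478130 + 0.47·0.390909 = 0.661857
w(0.94) ≈ 0.6619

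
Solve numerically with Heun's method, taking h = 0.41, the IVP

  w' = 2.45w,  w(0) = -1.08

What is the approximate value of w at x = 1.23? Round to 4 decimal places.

-17.0581

Heun: k1 = f(x_n, w_n); k2 = f(x_n + h, w_n + h·k1); w_{n+1} = w_n + (h/2)·(k1 + k2).
x=0.000000, w=-1.080000:
  k1 = f(0.000000, -1.080000) = -2.646000
  k2 = f(0.410000, -2.164860) = -5.303907
  w ← -1.080000 + (0.41/2)·(-2.646000 + (-5.303907)) = -2.709731
x=0.410000, w=-2.709731:
  k1 = f(0.410000, -2.709731) = -6.638841
  k2 = f(0.820000, -5.431656) = -13.307556
  w ← -2.709731 + (0.41/2)·(-6.638841 + (-13.307556)) = -6.798742
x=0.820000, w=-6.798742:
  k1 = f(0.820000, -6.798742) = -16.656919
  k2 = f(1.230000, -13.628079) = -33.388794
  w ← -6.798742 + (0.41/2)·(-16.656919 + (-33.388794)) = -17.058113
w(1.23) ≈ -17.0581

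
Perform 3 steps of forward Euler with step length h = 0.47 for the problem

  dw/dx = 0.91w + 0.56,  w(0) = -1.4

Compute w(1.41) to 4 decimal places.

Euler: w_{n+1} = w_n + h·f(x_n, w_n).
x=0.000000, w=-1.400000: f=-0.714000 → w ← -1.400000 + 0.47·(-0.714000) = -1.735580
x=0.470000, w=-1.735580: f=-1.019378 → w ← -1.735580 + 0.47·(-1.019378) = -2.214688
x=0.940000, w=-2.214688: f=-1.455366 → w ← -2.214688 + 0.47·(-1.455366) = -2.898709
w(1.41) ≈ -2.8987

-2.8987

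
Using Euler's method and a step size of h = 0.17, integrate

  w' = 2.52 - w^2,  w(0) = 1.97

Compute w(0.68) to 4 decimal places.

1.6009

Euler: w_{n+1} = w_n + h·f(x_n, w_n).
x=0.000000, w=1.970000: f=-1.360900 → w ← 1.970000 + 0.17·(-1.360900) = 1.738647
x=0.170000, w=1.738647: f=-0.502893 → w ← 1.738647 + 0.17·(-0.502893) = 1.653155
x=0.340000, w=1.653155: f=-0.212922 → w ← 1.653155 + 0.17·(-0.212922) = 1.616958
x=0.510000, w=1.616958: f=-0.094554 → w ← 1.616958 + 0.17·(-0.094554) = 1.600884
w(0.68) ≈ 1.6009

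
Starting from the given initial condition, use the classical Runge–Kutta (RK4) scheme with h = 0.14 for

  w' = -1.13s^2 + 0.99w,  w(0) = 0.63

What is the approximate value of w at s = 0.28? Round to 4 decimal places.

0.8224

RK4: k1 = f(s_n, w_n); k2 = f(s_n + h/2, w_n + (h/2)·k1); k3 = f(s_n + h/2, w_n + (h/2)·k2); k4 = f(s_n + h, w_n + h·k3); w_{n+1} = w_n + (h/6)·(k1 + 2k2 + 2k3 + k4).
s=0.000000, w=0.630000:
  k1 = f(0.000000, 0.630000) = 0.623700
  k2 = f(0.070000, 0.673659) = 0.661385
  k3 = f(0.070000, 0.676297) = 0.663997
  k4 = f(0.140000, 0.722960) = 0.693582
  w ← 0.630000 + (0.14/6)·(k1 + 2k2 + 2k3 + k4) = 0.722588
s=0.140000, w=0.722588:
  k1 = f(0.140000, 0.722588) = 0.693214
  k2 = f(0.210000, 0.771113) = 0.713569
  k3 = f(0.210000, 0.772538) = 0.714979
  k4 = f(0.280000, 0.822685) = 0.725866
  w ← 0.722588 + (0.14/6)·(k1 + 2k2 + 2k3 + k4) = 0.822365
w(0.28) ≈ 0.8224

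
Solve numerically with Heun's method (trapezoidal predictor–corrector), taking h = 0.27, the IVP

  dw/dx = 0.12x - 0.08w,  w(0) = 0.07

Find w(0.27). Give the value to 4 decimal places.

0.0729

Heun: k1 = f(x_n, w_n); k2 = f(x_n + h, w_n + h·k1); w_{n+1} = w_n + (h/2)·(k1 + k2).
x=0.000000, w=0.070000:
  k1 = f(0.000000, 0.070000) = -0.005600
  k2 = f(0.270000, 0.068488) = 0.026921
  w ← 0.070000 + (0.27/2)·(-0.005600 + 0.026921) = 0.072878
w(0.27) ≈ 0.0729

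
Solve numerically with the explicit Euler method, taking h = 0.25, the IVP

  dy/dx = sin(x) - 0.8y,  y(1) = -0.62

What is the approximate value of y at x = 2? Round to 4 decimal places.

Euler: y_{n+1} = y_n + h·f(x_n, y_n).
x=1.000000, y=-0.620000: f=1.337471 → y ← -0.620000 + 0.25·1.337471 = -0.285632
x=1.250000, y=-0.285632: f=1.177490 → y ← -0.285632 + 0.25·1.177490 = 0.008740
x=1.500000, y=0.008740: f=0.990503 → y ← 0.008740 + 0.25·0.990503 = 0.256366
x=1.750000, y=0.256366: f=0.778893 → y ← 0.256366 + 0.25·0.778893 = 0.451089
y(2) ≈ 0.4511

0.4511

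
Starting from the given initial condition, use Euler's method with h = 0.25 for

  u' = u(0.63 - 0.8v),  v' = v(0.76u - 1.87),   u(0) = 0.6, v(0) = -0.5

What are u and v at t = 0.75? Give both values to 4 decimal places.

Euler on (u,v): u_{n+1} = u_n + h·u', v_{n+1} = v_n + h·v'.
0.000000: (0.600000, -0.500000); f=(0.618000, 0.707000) → (0.754500, -0.323250)
0.250000: (0.754500, -0.323250); f=(0.670449, 0.419119) → (0.922112, -0.218470)
0.500000: (0.922112, -0.218470); f=(0.742094, 0.255434) → (1.107636, -0.154612)
(u(0.75), v(0.75)) ≈ (1.1076, -0.1546)

1.1076, -0.1546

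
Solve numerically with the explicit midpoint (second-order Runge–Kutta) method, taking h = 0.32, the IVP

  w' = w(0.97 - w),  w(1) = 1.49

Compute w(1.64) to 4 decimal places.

1.2079

Midpoint: k1 = f(x_n, w_n); k2 = f(x_n + h/2, w_n + (h/2)·k1); w_{n+1} = w_n + h·k2.
x=1.000000, w=1.490000:
  k1 = f(1.000000, 1.490000) = -0.774800
  k2 = f(1.160000, 1.366032) = -0.540992
  w ← 1.490000 + 0.32·(-0.540992) = 1.316882
x=1.320000, w=1.316882:
  k1 = f(1.320000, 1.316882) = -0.456803
  k2 = f(1.480000, 1.243794) = -0.340543
  w ← 1.316882 + 0.32·(-0.340543) = 1.207909
w(1.64) ≈ 1.2079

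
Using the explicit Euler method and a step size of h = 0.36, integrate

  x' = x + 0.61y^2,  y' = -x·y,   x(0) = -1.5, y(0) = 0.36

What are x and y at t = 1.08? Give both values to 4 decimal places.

Euler on (x,y): x_{n+1} = x_n + h·x', y_{n+1} = y_n + h·y'.
0.000000: (-1.500000, 0.360000); f=(-1.420944, 0.540000) → (-2.011540, 0.554400)
0.360000: (-2.011540, 0.554400); f=(-1.824051, 1.115198) → (-2.668198, 0.955871)
0.720000: (-2.668198, 0.955871); f=(-2.110847, 2.550454) → (-3.428103, 1.874034)
(x(1.08), y(1.08)) ≈ (-3.4281, 1.8740)

-3.4281, 1.8740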